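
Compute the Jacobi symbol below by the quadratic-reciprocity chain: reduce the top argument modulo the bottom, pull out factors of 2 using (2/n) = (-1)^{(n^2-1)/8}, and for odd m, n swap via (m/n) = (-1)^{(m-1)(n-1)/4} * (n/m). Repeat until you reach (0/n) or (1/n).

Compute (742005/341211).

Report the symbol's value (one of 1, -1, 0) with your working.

0

(742005/341211) = (59583/341211)   [reduce mod 341211]
reciprocity: (59583/341211) = -1·(341211/59583) since 59583 mod 4 = 3, 341211 mod 4 = 3; sign now -1
(341211/59583) = (43296/59583)   [reduce mod 59583]
43296 = 2^5·1353; (2/59583) = +1 since 59583 mod 8 = 7, so (43296/59583) = (+1)^5·(1353/59583); sign now -1
reciprocity: (1353/59583) = +1·(59583/1353) since 1353 mod 4 = 1, 59583 mod 4 = 3; sign now -1
(59583/1353) = (51/1353)   [reduce mod 1353]
reciprocity: (51/1353) = +1·(1353/51) since 51 mod 4 = 3, 1353 mod 4 = 1; sign now -1
(1353/51) = (27/51)   [reduce mod 51]
reciprocity: (27/51) = -1·(51/27) since 27 mod 4 = 3, 51 mod 4 = 3; sign now +1
(51/27) = (24/27)   [reduce mod 27]
24 = 2^3·3; (2/27) = -1 since 27 mod 8 = 3, so (24/27) = (-1)^3·(3/27); sign now -1
reciprocity: (3/27) = -1·(27/3) since 3 mod 4 = 3, 27 mod 4 = 3; sign now +1
(27/3) = (0/3)   [reduce mod 3]
(0/3) = 0   [gcd(a, n) > 1]; final value = 0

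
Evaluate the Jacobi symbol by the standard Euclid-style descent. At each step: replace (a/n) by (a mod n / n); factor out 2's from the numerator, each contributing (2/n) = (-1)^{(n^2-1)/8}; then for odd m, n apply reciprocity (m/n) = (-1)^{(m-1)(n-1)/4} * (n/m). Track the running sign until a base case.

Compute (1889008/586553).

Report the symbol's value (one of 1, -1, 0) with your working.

0

(1889008/586553) = (129349/586553)   [reduce mod 586553]
reciprocity: (129349/586553) = +1·(586553/129349) since 129349 mod 4 = 1, 586553 mod 4 = 1; sign now +1
(586553/129349) = (69157/129349)   [reduce mod 129349]
reciprocity: (69157/129349) = +1·(129349/69157) since 69157 mod 4 = 1, 129349 mod 4 = 1; sign now +1
(129349/69157) = (60192/69157)   [reduce mod 69157]
60192 = 2^5·1881; (2/69157) = -1 since 69157 mod 8 = 5, so (60192/69157) = (-1)^5·(1881/69157); sign now -1
reciprocity: (1881/69157) = +1·(69157/1881) since 1881 mod 4 = 1, 69157 mod 4 = 1; sign now -1
(69157/1881) = (1441/1881)   [reduce mod 1881]
reciprocity: (1441/1881) = +1·(1881/1441) since 1441 mod 4 = 1, 1881 mod 4 = 1; sign now -1
(1881/1441) = (440/1441)   [reduce mod 1441]
440 = 2^3·55; (2/1441) = +1 since 1441 mod 8 = 1, so (440/1441) = (+1)^3·(55/1441); sign now -1
reciprocity: (55/1441) = +1·(1441/55) since 55 mod 4 = 3, 1441 mod 4 = 1; sign now -1
(1441/55) = (11/55)   [reduce mod 55]
reciprocity: (11/55) = -1·(55/11) since 11 mod 4 = 3, 55 mod 4 = 3; sign now +1
(55/11) = (0/11)   [reduce mod 11]
(0/11) = 0   [gcd(a, n) > 1]; final value = 0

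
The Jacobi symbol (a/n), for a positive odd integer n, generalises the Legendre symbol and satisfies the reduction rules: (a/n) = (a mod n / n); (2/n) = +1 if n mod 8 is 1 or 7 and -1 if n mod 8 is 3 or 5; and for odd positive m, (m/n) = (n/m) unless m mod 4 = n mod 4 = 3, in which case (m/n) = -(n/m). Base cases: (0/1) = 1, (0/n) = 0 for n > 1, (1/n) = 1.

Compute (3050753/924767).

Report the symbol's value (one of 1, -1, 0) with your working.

1

(3050753/924767): 3050753 mod 924767 = 276452, so (3050753/924767) = (276452/924767)
factor out 2^2: 276452 = 2^2·69113; with 924767 mod 8 = 7, (2/924767) = +1; sign now +1; continue with (69113/924767)
flip (69113/924767) -> (924767/69113): both odd, 69113 mod 4 = 1, 924767 mod 4 = 3, so the flip contributes +1; sign now +1
(924767/69113): 924767 mod 69113 = 26298, so (924767/69113) = (26298/69113)
factor out 2^1: 26298 = 2^1·13149; with 69113 mod 8 = 1, (2/69113) = +1; sign now +1; continue with (13149/69113)
flip (13149/69113) -> (69113/13149): both odd, 13149 mod 4 = 1, 69113 mod 4 = 1, so the flip contributes +1; sign now +1
(69113/13149): 69113 mod 13149 = 3368, so (69113/13149) = (3368/13149)
factor out 2^3: 3368 = 2^3·421; with 13149 mod 8 = 5, (2/13149) = -1; sign now -1; continue with (421/13149)
flip (421/13149) -> (13149/421): both odd, 421 mod 4 = 1, 13149 mod 4 = 1, so the flip contributes +1; sign now -1
(13149/421): 13149 mod 421 = 98, so (13149/421) = (98/421)
factor out 2^1: 98 = 2^1·49; with 421 mod 8 = 5, (2/421) = -1; sign now +1; continue with (49/421)
flip (49/421) -> (421/49): both odd, 49 mod 4 = 1, 421 mod 4 = 1, so the flip contributes +1; sign now +1
(421/49): 421 mod 49 = 29, so (421/49) = (29/49)
flip (29/49) -> (49/29): both odd, 29 mod 4 = 1, 49 mod 4 = 1, so the flip contributes +1; sign now +1
(49/29): 49 mod 29 = 20, so (49/29) = (20/29)
factor out 2^2: 20 = 2^2·5; with 29 mod 8 = 5, (2/29) = -1; sign now +1; continue with (5/29)
flip (5/29) -> (29/5): both odd, 5 mod 4 = 1, 29 mod 4 = 1, so the flip contributes +1; sign now +1
(29/5): 29 mod 5 = 4, so (29/5) = (4/5)
factor out 2^2: 4 = 2^2·1; with 5 mod 8 = 5, (2/5) = -1; sign now +1; continue with (1/5)
reached (1/5) = 1, so the symbol is +1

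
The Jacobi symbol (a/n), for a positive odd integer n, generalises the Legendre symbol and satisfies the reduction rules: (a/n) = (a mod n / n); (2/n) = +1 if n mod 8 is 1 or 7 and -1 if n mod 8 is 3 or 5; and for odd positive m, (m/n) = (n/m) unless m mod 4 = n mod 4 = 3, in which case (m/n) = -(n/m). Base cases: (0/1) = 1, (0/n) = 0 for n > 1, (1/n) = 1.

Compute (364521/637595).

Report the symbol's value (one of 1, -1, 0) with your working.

-1

reciprocity: (364521/637595) = +1·(637595/364521) since 364521 mod 4 = 1, 637595 mod 4 = 3; sign now +1
(637595/364521) = (273074/364521)   [reduce mod 364521]
273074 = 2^1·136537; (2/364521) = +1 since 364521 mod 8 = 1, so (273074/364521) = (+1)^1·(136537/364521); sign now +1
reciprocity: (136537/364521) = +1·(364521/136537) since 136537 mod 4 = 1, 364521 mod 4 = 1; sign now +1
(364521/136537) = (91447/136537)   [reduce mod 136537]
reciprocity: (91447/136537) = +1·(136537/91447) since 91447 mod 4 = 3, 136537 mod 4 = 1; sign now +1
(136537/91447) = (45090/91447)   [reduce mod 91447]
45090 = 2^1·22545; (2/91447) = +1 since 91447 mod 8 = 7, so (45090/91447) = (+1)^1·(22545/91447); sign now +1
reciprocity: (22545/91447) = +1·(91447/22545) since 22545 mod 4 = 1, 91447 mod 4 = 3; sign now +1
(91447/22545) = (1267/22545)   [reduce mod 22545]
reciprocity: (1267/22545) = +1·(22545/1267) since 1267 mod 4 = 3, 22545 mod 4 = 1; sign now +1
(22545/1267) = (1006/1267)   [reduce mod 1267]
1006 = 2^1·503; (2/1267) = -1 since 1267 mod 8 = 3, so (1006/1267) = (-1)^1·(503/1267); sign now -1
reciprocity: (503/1267) = -1·(1267/503) since 503 mod 4 = 3, 1267 mod 4 = 3; sign now +1
(1267/503) = (261/503)   [reduce mod 503]
reciprocity: (261/503) = +1·(503/261) since 261 mod 4 = 1, 503 mod 4 = 3; sign now +1
(503/261) = (242/261)   [reduce mod 261]
242 = 2^1·121; (2/261) = -1 since 261 mod 8 = 5, so (242/261) = (-1)^1·(121/261); sign now -1
reciprocity: (121/261) = +1·(261/121) since 121 mod 4 = 1, 261 mod 4 = 1; sign now -1
(261/121) = (19/121)   [reduce mod 121]
reciprocity: (19/121) = +1·(121/19) since 19 mod 4 = 3, 121 mod 4 = 1; sign now -1
(121/19) = (7/19)   [reduce mod 19]
reciprocity: (7/19) = -1·(19/7) since 7 mod 4 = 3, 19 mod 4 = 3; sign now +1
(19/7) = (5/7)   [reduce mod 7]
reciprocity: (5/7) = +1·(7/5) since 5 mod 4 = 1, 7 mod 4 = 3; sign now +1
(7/5) = (2/5)   [reduce mod 5]
2 = 2^1·1; (2/5) = -1 since 5 mod 8 = 5, so (2/5) = (-1)^1·(1/5); sign now -1
(1/5) = 1; final value = sign = -1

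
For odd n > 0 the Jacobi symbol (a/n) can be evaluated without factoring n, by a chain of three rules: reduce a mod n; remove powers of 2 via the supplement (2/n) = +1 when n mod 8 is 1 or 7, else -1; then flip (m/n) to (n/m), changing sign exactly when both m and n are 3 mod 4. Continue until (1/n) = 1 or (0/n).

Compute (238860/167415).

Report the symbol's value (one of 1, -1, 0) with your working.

(238860/167415) = (71445/167415)   [reduce mod 167415]
reciprocity: (71445/167415) = +1·(167415/71445) since 71445 mod 4 = 1, 167415 mod 4 = 3; sign now +1
(167415/71445) = (24525/71445)   [reduce mod 71445]
reciprocity: (24525/71445) = +1·(71445/24525) since 24525 mod 4 = 1, 71445 mod 4 = 1; sign now +1
(71445/24525) = (22395/24525)   [reduce mod 24525]
reciprocity: (22395/24525) = +1·(24525/22395) since 22395 mod 4 = 3, 24525 mod 4 = 1; sign now +1
(24525/22395) = (2130/22395)   [reduce mod 22395]
2130 = 2^1·1065; (2/22395) = -1 since 22395 mod 8 = 3, so (2130/22395) = (-1)^1·(1065/22395); sign now -1
reciprocity: (1065/22395) = +1·(22395/1065) since 1065 mod 4 = 1, 22395 mod 4 = 3; sign now -1
(22395/1065) = (30/1065)   [reduce mod 1065]
30 = 2^1·15; (2/1065) = +1 since 1065 mod 8 = 1, so (30/1065) = (+1)^1·(15/1065); sign now -1
reciprocity: (15/1065) = +1·(1065/15) since 15 mod 4 = 3, 1065 mod 4 = 1; sign now -1
(1065/15) = (0/15)   [reduce mod 15]
(0/15) = 0   [gcd(a, n) > 1]; final value = 0

0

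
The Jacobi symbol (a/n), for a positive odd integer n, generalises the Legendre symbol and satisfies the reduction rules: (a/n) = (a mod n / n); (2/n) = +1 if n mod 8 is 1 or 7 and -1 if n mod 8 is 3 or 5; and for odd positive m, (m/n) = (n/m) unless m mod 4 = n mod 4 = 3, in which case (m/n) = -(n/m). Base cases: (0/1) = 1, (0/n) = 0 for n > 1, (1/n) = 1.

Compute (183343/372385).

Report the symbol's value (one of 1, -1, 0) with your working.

1

flip (183343/372385) -> (372385/183343): both odd, 183343 mod 4 = 3, 372385 mod 4 = 1, so the flip contributes +1; sign now +1
(372385/183343): 372385 mod 183343 = 5699, so (372385/183343) = (5699/183343)
flip (5699/183343) -> (183343/5699): both odd, 5699 mod 4 = 3, 183343 mod 4 = 3, so the flip contributes -1; sign now -1
(183343/5699): 183343 mod 5699 = 975, so (183343/5699) = (975/5699)
flip (975/5699) -> (5699/975): both odd, 975 mod 4 = 3, 5699 mod 4 = 3, so the flip contributes -1; sign now +1
(5699/975): 5699 mod 975 = 824, so (5699/975) = (824/975)
factor out 2^3: 824 = 2^3·103; with 975 mod 8 = 7, (2/975) = +1; sign now +1; continue with (103/975)
flip (103/975) -> (975/103): both odd, 103 mod 4 = 3, 975 mod 4 = 3, so the flip contributes -1; sign now -1
(975/103): 975 mod 103 = 48, so (975/103) = (48/103)
factor out 2^4: 48 = 2^4·3; with 103 mod 8 = 7, (2/103) = +1; sign now -1; continue with (3/103)
flip (3/103) -> (103/3): both odd, 3 mod 4 = 3, 103 mod 4 = 3, so the flip contributes -1; sign now +1
(103/3): 103 mod 3 = 1, so (103/3) = (1/3)
reached (1/3) = 1, so the symbol is +1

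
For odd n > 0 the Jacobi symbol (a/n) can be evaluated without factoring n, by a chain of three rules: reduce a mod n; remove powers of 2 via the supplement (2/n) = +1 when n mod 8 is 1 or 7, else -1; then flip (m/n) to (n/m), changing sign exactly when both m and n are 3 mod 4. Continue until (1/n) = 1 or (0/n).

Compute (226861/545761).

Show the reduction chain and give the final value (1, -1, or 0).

1

reciprocity: (226861/545761) = +1·(545761/226861) since 226861 mod 4 = 1, 545761 mod 4 = 1; sign now +1
(545761/226861) = (92039/226861)   [reduce mod 226861]
reciprocity: (92039/226861) = +1·(226861/92039) since 92039 mod 4 = 3, 226861 mod 4 = 1; sign now +1
(226861/92039) = (42783/92039)   [reduce mod 92039]
reciprocity: (42783/92039) = -1·(92039/42783) since 42783 mod 4 = 3, 92039 mod 4 = 3; sign now -1
(92039/42783) = (6473/42783)   [reduce mod 42783]
reciprocity: (6473/42783) = +1·(42783/6473) since 6473 mod 4 = 1, 42783 mod 4 = 3; sign now -1
(42783/6473) = (3945/6473)   [reduce mod 6473]
reciprocity: (3945/6473) = +1·(6473/3945) since 3945 mod 4 = 1, 6473 mod 4 = 1; sign now -1
(6473/3945) = (2528/3945)   [reduce mod 3945]
2528 = 2^5·79; (2/3945) = +1 since 3945 mod 8 = 1, so (2528/3945) = (+1)^5·(79/3945); sign now -1
reciprocity: (79/3945) = +1·(3945/79) since 79 mod 4 = 3, 3945 mod 4 = 1; sign now -1
(3945/79) = (74/79)   [reduce mod 79]
74 = 2^1·37; (2/79) = +1 since 79 mod 8 = 7, so (74/79) = (+1)^1·(37/79); sign now -1
reciprocity: (37/79) = +1·(79/37) since 37 mod 4 = 1, 79 mod 4 = 3; sign now -1
(79/37) = (5/37)   [reduce mod 37]
reciprocity: (5/37) = +1·(37/5) since 5 mod 4 = 1, 37 mod 4 = 1; sign now -1
(37/5) = (2/5)   [reduce mod 5]
2 = 2^1·1; (2/5) = -1 since 5 mod 8 = 5, so (2/5) = (-1)^1·(1/5); sign now +1
(1/5) = 1; final value = sign = +1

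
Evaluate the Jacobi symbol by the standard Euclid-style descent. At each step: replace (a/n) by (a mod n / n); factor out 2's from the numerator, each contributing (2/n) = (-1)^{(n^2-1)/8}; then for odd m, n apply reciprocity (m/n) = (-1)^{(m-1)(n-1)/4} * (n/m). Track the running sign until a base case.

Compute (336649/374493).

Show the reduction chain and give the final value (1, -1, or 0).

reciprocity: (336649/374493) = +1·(374493/336649) since 336649 mod 4 = 1, 374493 mod 4 = 1; sign now +1
(374493/336649) = (37844/336649)   [reduce mod 336649]
37844 = 2^2·9461; (2/336649) = +1 since 336649 mod 8 = 1, so (37844/336649) = (+1)^2·(9461/336649); sign now +1
reciprocity: (9461/336649) = +1·(336649/9461) since 9461 mod 4 = 1, 336649 mod 4 = 1; sign now +1
(336649/9461) = (5514/9461)   [reduce mod 9461]
5514 = 2^1·2757; (2/9461) = -1 since 9461 mod 8 = 5, so (5514/9461) = (-1)^1·(2757/9461); sign now -1
reciprocity: (2757/9461) = +1·(9461/2757) since 2757 mod 4 = 1, 9461 mod 4 = 1; sign now -1
(9461/2757) = (1190/2757)   [reduce mod 2757]
1190 = 2^1·595; (2/2757) = -1 since 2757 mod 8 = 5, so (1190/2757) = (-1)^1·(595/2757); sign now +1
reciprocity: (595/2757) = +1·(2757/595) since 595 mod 4 = 3, 2757 mod 4 = 1; sign now +1
(2757/595) = (377/595)   [reduce mod 595]
reciprocity: (377/595) = +1·(595/377) since 377 mod 4 = 1, 595 mod 4 = 3; sign now +1
(595/377) = (218/377)   [reduce mod 377]
218 = 2^1·109; (2/377) = +1 since 377 mod 8 = 1, so (218/377) = (+1)^1·(109/377); sign now +1
reciprocity: (109/377) = +1·(377/109) since 109 mod 4 = 1, 377 mod 4 = 1; sign now +1
(377/109) = (50/109)   [reduce mod 109]
50 = 2^1·25; (2/109) = -1 since 109 mod 8 = 5, so (50/109) = (-1)^1·(25/109); sign now -1
reciprocity: (25/109) = +1·(109/25) since 25 mod 4 = 1, 109 mod 4 = 1; sign now -1
(109/25) = (9/25)   [reduce mod 25]
reciprocity: (9/25) = +1·(25/9) since 9 mod 4 = 1, 25 mod 4 = 1; sign now -1
(25/9) = (7/9)   [reduce mod 9]
reciprocity: (7/9) = +1·(9/7) since 7 mod 4 = 3, 9 mod 4 = 1; sign now -1
(9/7) = (2/7)   [reduce mod 7]
2 = 2^1·1; (2/7) = +1 since 7 mod 8 = 7, so (2/7) = (+1)^1·(1/7); sign now -1
(1/7) = 1; final value = sign = -1

-1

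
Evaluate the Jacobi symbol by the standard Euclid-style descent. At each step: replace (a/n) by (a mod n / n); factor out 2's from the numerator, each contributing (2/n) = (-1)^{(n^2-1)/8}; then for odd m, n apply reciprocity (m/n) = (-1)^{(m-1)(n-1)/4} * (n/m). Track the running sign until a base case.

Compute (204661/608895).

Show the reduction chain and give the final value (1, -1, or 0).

-1

flip (204661/608895) -> (608895/204661): both odd, 204661 mod 4 = 1, 608895 mod 4 = 3, so the flip contributes +1; sign now +1
(608895/204661): 608895 mod 204661 = 199573, so (608895/204661) = (199573/204661)
flip (199573/204661) -> (204661/199573): both odd, 199573 mod 4 = 1, 204661 mod 4 = 1, so the flip contributes +1; sign now +1
(204661/199573): 204661 mod 199573 = 5088, so (204661/199573) = (5088/199573)
factor out 2^5: 5088 = 2^5·159; with 199573 mod 8 = 5, (2/199573) = -1; sign now -1; continue with (159/199573)
flip (159/199573) -> (199573/159): both odd, 159 mod 4 = 3, 199573 mod 4 = 1, so the flip contributes +1; sign now -1
(199573/159): 199573 mod 159 = 28, so (199573/159) = (28/159)
factor out 2^2: 28 = 2^2·7; with 159 mod 8 = 7, (2/159) = +1; sign now -1; continue with (7/159)
flip (7/159) -> (159/7): both odd, 7 mod 4 = 3, 159 mod 4 = 3, so the flip contributes -1; sign now +1
(159/7): 159 mod 7 = 5, so (159/7) = (5/7)
flip (5/7) -> (7/5): both odd, 5 mod 4 = 1, 7 mod 4 = 3, so the flip contributes +1; sign now +1
(7/5): 7 mod 5 = 2, so (7/5) = (2/5)
factor out 2^1: 2 = 2^1·1; with 5 mod 8 = 5, (2/5) = -1; sign now -1; continue with (1/5)
reached (1/5) = 1, so the symbol is -1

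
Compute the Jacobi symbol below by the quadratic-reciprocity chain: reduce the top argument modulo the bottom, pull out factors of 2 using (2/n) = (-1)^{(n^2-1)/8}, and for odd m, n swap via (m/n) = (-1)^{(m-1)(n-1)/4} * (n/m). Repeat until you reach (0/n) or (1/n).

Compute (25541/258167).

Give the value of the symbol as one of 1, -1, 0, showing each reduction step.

reciprocity: (25541/258167) = +1·(258167/25541) since 25541 mod 4 = 1, 258167 mod 4 = 3; sign now +1
(258167/25541) = (2757/25541)   [reduce mod 25541]
reciprocity: (2757/25541) = +1·(25541/2757) since 2757 mod 4 = 1, 25541 mod 4 = 1; sign now +1
(25541/2757) = (728/2757)   [reduce mod 2757]
728 = 2^3·91; (2/2757) = -1 since 2757 mod 8 = 5, so (728/2757) = (-1)^3·(91/2757); sign now -1
reciprocity: (91/2757) = +1·(2757/91) since 91 mod 4 = 3, 2757 mod 4 = 1; sign now -1
(2757/91) = (27/91)   [reduce mod 91]
reciprocity: (27/91) = -1·(91/27) since 27 mod 4 = 3, 91 mod 4 = 3; sign now +1
(91/27) = (10/27)   [reduce mod 27]
10 = 2^1·5; (2/27) = -1 since 27 mod 8 = 3, so (10/27) = (-1)^1·(5/27); sign now -1
reciprocity: (5/27) = +1·(27/5) since 5 mod 4 = 1, 27 mod 4 = 3; sign now -1
(27/5) = (2/5)   [reduce mod 5]
2 = 2^1·1; (2/5) = -1 since 5 mod 8 = 5, so (2/5) = (-1)^1·(1/5); sign now +1
(1/5) = 1; final value = sign = +1

1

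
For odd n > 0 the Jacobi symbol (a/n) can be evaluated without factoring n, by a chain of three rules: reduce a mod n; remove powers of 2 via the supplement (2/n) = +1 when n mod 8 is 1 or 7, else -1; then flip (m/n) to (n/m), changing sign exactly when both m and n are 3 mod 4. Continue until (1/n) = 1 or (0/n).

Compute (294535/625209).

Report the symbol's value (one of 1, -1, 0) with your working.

-1

flip (294535/625209) -> (625209/294535): both odd, 294535 mod 4 = 3, 625209 mod 4 = 1, so the flip contributes +1; sign now +1
(625209/294535): 625209 mod 294535 = 36139, so (625209/294535) = (36139/294535)
flip (36139/294535) -> (294535/36139): both odd, 36139 mod 4 = 3, 294535 mod 4 = 3, so the flip contributes -1; sign now -1
(294535/36139): 294535 mod 36139 = 5423, so (294535/36139) = (5423/36139)
flip (5423/36139) -> (36139/5423): both odd, 5423 mod 4 = 3, 36139 mod 4 = 3, so the flip contributes -1; sign now +1
(36139/5423): 36139 mod 5423 = 3601, so (36139/5423) = (3601/5423)
flip (3601/5423) -> (5423/3601): both odd, 3601 mod 4 = 1, 5423 mod 4 = 3, so the flip contributes +1; sign now +1
(5423/3601): 5423 mod 3601 = 1822, so (5423/3601) = (1822/3601)
factor out 2^1: 1822 = 2^1·911; with 3601 mod 8 = 1, (2/3601) = +1; sign now +1; continue with (911/3601)
flip (911/3601) -> (3601/911): both odd, 911 mod 4 = 3, 3601 mod 4 = 1, so the flip contributes +1; sign now +1
(3601/911): 3601 mod 911 = 868, so (3601/911) = (868/911)
factor out 2^2: 868 = 2^2·217; with 911 mod 8 = 7, (2/911) = +1; sign now +1; continue with (217/911)
flip (217/911) -> (911/217): both odd, 217 mod 4 = 1, 911 mod 4 = 3, so the flip contributes +1; sign now +1
(911/217): 911 mod 217 = 43, so (911/217) = (43/217)
flip (43/217) -> (217/43): both odd, 43 mod 4 = 3, 217 mod 4 = 1, so the flip contributes +1; sign now +1
(217/43): 217 mod 43 = 2, so (217/43) = (2/43)
factor out 2^1: 2 = 2^1·1; with 43 mod 8 = 3, (2/43) = -1; sign now -1; continue with (1/43)
reached (1/43) = 1, so the symbol is -1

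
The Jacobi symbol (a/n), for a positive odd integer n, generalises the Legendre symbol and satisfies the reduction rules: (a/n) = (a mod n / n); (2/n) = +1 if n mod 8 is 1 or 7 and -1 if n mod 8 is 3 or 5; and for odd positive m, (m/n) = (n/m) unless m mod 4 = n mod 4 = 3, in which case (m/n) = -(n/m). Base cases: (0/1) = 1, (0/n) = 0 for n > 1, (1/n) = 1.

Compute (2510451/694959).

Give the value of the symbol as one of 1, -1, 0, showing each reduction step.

0

(2510451/694959): 2510451 mod 694959 = 425574, so (2510451/694959) = (425574/694959)
factor out 2^1: 425574 = 2^1·212787; with 694959 mod 8 = 7, (2/694959) = +1; sign now +1; continue with (212787/694959)
flip (212787/694959) -> (694959/212787): both odd, 212787 mod 4 = 3, 694959 mod 4 = 3, so the flip contributes -1; sign now -1
(694959/212787): 694959 mod 212787 = 56598, so (694959/212787) = (56598/212787)
factor out 2^1: 56598 = 2^1·28299; with 212787 mod 8 = 3, (2/212787) = -1; sign now +1; continue with (28299/212787)
flip (28299/212787) -> (212787/28299): both odd, 28299 mod 4 = 3, 212787 mod 4 = 3, so the flip contributes -1; sign now -1
(212787/28299): 212787 mod 28299 = 14694, so (212787/28299) = (14694/28299)
factor out 2^1: 14694 = 2^1·7347; with 28299 mod 8 = 3, (2/28299) = -1; sign now +1; continue with (7347/28299)
flip (7347/28299) -> (28299/7347): both odd, 7347 mod 4 = 3, 28299 mod 4 = 3, so the flip contributes -1; sign now -1
(28299/7347): 28299 mod 7347 = 6258, so (28299/7347) = (6258/7347)
factor out 2^1: 6258 = 2^1·3129; with 7347 mod 8 = 3, (2/7347) = -1; sign now +1; continue with (3129/7347)
flip (3129/7347) -> (7347/3129): both odd, 3129 mod 4 = 1, 7347 mod 4 = 3, so the flip contributes +1; sign now +1
(7347/3129): 7347 mod 3129 = 1089, so (7347/3129) = (1089/3129)
flip (1089/3129) -> (3129/1089): both odd, 1089 mod 4 = 1, 3129 mod 4 = 1, so the flip contributes +1; sign now +1
(3129/1089): 3129 mod 1089 = 951, so (3129/1089) = (951/1089)
flip (951/1089) -> (1089/951): both odd, 951 mod 4 = 3, 1089 mod 4 = 1, so the flip contributes +1; sign now +1
(1089/951): 1089 mod 951 = 138, so (1089/951) = (138/951)
factor out 2^1: 138 = 2^1·69; with 951 mod 8 = 7, (2/951) = +1; sign now +1; continue with (69/951)
flip (69/951) -> (951/69): both odd, 69 mod 4 = 1, 951 mod 4 = 3, so the flip contributes +1; sign now +1
(951/69): 951 mod 69 = 54, so (951/69) = (54/69)
factor out 2^1: 54 = 2^1·27; with 69 mod 8 = 5, (2/69) = -1; sign now -1; continue with (27/69)
flip (27/69) -> (69/27): both odd, 27 mod 4 = 3, 69 mod 4 = 1, so the flip contributes +1; sign now -1
(69/27): 69 mod 27 = 15, so (69/27) = (15/27)
flip (15/27) -> (27/15): both odd, 15 mod 4 = 3, 27 mod 4 = 3, so the flip contributes -1; sign now +1
(27/15): 27 mod 15 = 12, so (27/15) = (12/15)
factor out 2^2: 12 = 2^2·3; with 15 mod 8 = 7, (2/15) = +1; sign now +1; continue with (3/15)
flip (3/15) -> (15/3): both odd, 3 mod 4 = 3, 15 mod 4 = 3, so the flip contributes -1; sign now -1
(15/3): 15 mod 3 = 0, so (15/3) = (0/3)
reached (0/3); gcd(a, n) > 1, so (0/3) = 0 and the symbol is 0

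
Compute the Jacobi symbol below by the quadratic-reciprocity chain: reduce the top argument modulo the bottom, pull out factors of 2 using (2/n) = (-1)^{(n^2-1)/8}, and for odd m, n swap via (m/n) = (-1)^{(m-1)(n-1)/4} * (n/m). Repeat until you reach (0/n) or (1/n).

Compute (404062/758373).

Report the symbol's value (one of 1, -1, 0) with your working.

404062 = 2^1·202031; (2/758373) = -1 since 758373 mod 8 = 5, so (404062/758373) = (-1)^1·(202031/758373); sign now -1
reciprocity: (202031/758373) = +1·(758373/202031) since 202031 mod 4 = 3, 758373 mod 4 = 1; sign now -1
(758373/202031) = (152280/202031)   [reduce mod 202031]
152280 = 2^3·19035; (2/202031) = +1 since 202031 mod 8 = 7, so (152280/202031) = (+1)^3·(19035/202031); sign now -1
reciprocity: (19035/202031) = -1·(202031/19035) since 19035 mod 4 = 3, 202031 mod 4 = 3; sign now +1
(202031/19035) = (11681/19035)   [reduce mod 19035]
reciprocity: (11681/19035) = +1·(19035/11681) since 11681 mod 4 = 1, 19035 mod 4 = 3; sign now +1
(19035/11681) = (7354/11681)   [reduce mod 11681]
7354 = 2^1·3677; (2/11681) = +1 since 11681 mod 8 = 1, so (7354/11681) = (+1)^1·(3677/11681); sign now +1
reciprocity: (3677/11681) = +1·(11681/3677) since 3677 mod 4 = 1, 11681 mod 4 = 1; sign now +1
(11681/3677) = (650/3677)   [reduce mod 3677]
650 = 2^1·325; (2/3677) = -1 since 3677 mod 8 = 5, so (650/3677) = (-1)^1·(325/3677); sign now -1
reciprocity: (325/3677) = +1·(3677/325) since 325 mod 4 = 1, 3677 mod 4 = 1; sign now -1
(3677/325) = (102/325)   [reduce mod 325]
102 = 2^1·51; (2/325) = -1 since 325 mod 8 = 5, so (102/325) = (-1)^1·(51/325); sign now +1
reciprocity: (51/325) = +1·(325/51) since 51 mod 4 = 3, 325 mod 4 = 1; sign now +1
(325/51) = (19/51)   [reduce mod 51]
reciprocity: (19/51) = -1·(51/19) since 19 mod 4 = 3, 51 mod 4 = 3; sign now -1
(51/19) = (13/19)   [reduce mod 19]
reciprocity: (13/19) = +1·(19/13) since 13 mod 4 = 1, 19 mod 4 = 3; sign now -1
(19/13) = (6/13)   [reduce mod 13]
6 = 2^1·3; (2/13) = -1 since 13 mod 8 = 5, so (6/13) = (-1)^1·(3/13); sign now +1
reciprocity: (3/13) = +1·(13/3) since 3 mod 4 = 3, 13 mod 4 = 1; sign now +1
(13/3) = (1/3)   [reduce mod 3]
(1/3) = 1; final value = sign = +1

1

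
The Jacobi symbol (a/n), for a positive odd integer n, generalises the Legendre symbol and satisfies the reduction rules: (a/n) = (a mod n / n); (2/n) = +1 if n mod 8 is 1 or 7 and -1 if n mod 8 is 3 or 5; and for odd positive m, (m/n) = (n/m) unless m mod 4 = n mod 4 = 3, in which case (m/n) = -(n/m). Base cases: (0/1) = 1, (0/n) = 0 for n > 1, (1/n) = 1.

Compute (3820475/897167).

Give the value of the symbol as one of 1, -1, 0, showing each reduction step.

-1

(3820475/897167): 3820475 mod 897167 = 231807, so (3820475/897167) = (231807/897167)
flip (231807/897167) -> (897167/231807): both odd, 231807 mod 4 = 3, 897167 mod 4 = 3, so the flip contributes -1; sign now -1
(897167/231807): 897167 mod 231807 = 201746, so (897167/231807) = (201746/231807)
factor out 2^1: 201746 = 2^1·100873; with 231807 mod 8 = 7, (2/231807) = +1; sign now -1; continue with (100873/231807)
flip (100873/231807) -> (231807/100873): both odd, 100873 mod 4 = 1, 231807 mod 4 = 3, so the flip contributes +1; sign now -1
(231807/100873): 231807 mod 100873 = 30061, so (231807/100873) = (30061/100873)
flip (30061/100873) -> (100873/30061): both odd, 30061 mod 4 = 1, 100873 mod 4 = 1, so the flip contributes +1; sign now -1
(100873/30061): 100873 mod 30061 = 10690, so (100873/30061) = (10690/30061)
factor out 2^1: 10690 = 2^1·5345; with 30061 mod 8 = 5, (2/30061) = -1; sign now +1; continue with (5345/30061)
flip (5345/30061) -> (30061/5345): both odd, 5345 mod 4 = 1, 30061 mod 4 = 1, so the flip contributes +1; sign now +1
(30061/5345): 30061 mod 5345 = 3336, so (30061/5345) = (3336/5345)
factor out 2^3: 3336 = 2^3·417; with 5345 mod 8 = 1, (2/5345) = +1; sign now +1; continue with (417/5345)
flip (417/5345) -> (5345/417): both odd, 417 mod 4 = 1, 5345 mod 4 = 1, so the flip contributes +1; sign now +1
(5345/417): 5345 mod 417 = 341, so (5345/417) = (341/417)
flip (341/417) -> (417/341): both odd, 341 mod 4 = 1, 417 mod 4 = 1, so the flip contributes +1; sign now +1
(417/341): 417 mod 341 = 76, so (417/341) = (76/341)
factor out 2^2: 76 = 2^2·19; with 341 mod 8 = 5, (2/341) = -1; sign now +1; continue with (19/341)
flip (19/341) -> (341/19): both odd, 19 mod 4 = 3, 341 mod 4 = 1, so the flip contributes +1; sign now +1
(341/19): 341 mod 19 = 18, so (341/19) = (18/19)
factor out 2^1: 18 = 2^1·9; with 19 mod 8 = 3, (2/19) = -1; sign now -1; continue with (9/19)
flip (9/19) -> (19/9): both odd, 9 mod 4 = 1, 19 mod 4 = 3, so the flip contributes +1; sign now -1
(19/9): 19 mod 9 = 1, so (19/9) = (1/9)
reached (1/9) = 1, so the symbol is -1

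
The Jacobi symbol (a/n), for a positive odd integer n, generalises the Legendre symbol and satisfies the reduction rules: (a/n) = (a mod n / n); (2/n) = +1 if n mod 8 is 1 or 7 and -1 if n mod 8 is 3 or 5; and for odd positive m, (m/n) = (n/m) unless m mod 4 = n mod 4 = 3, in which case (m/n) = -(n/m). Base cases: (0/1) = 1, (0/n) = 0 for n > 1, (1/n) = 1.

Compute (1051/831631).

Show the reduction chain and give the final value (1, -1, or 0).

reciprocity: (1051/831631) = -1·(831631/1051) since 1051 mod 4 = 3, 831631 mod 4 = 3; sign now -1
(831631/1051) = (290/1051)   [reduce mod 1051]
290 = 2^1·145; (2/1051) = -1 since 1051 mod 8 = 3, so (290/1051) = (-1)^1·(145/1051); sign now +1
reciprocity: (145/1051) = +1·(1051/145) since 145 mod 4 = 1, 1051 mod 4 = 3; sign now +1
(1051/145) = (36/145)   [reduce mod 145]
36 = 2^2·9; (2/145) = +1 since 145 mod 8 = 1, so (36/145) = (+1)^2·(9/145); sign now +1
reciprocity: (9/145) = +1·(145/9) since 9 mod 4 = 1, 145 mod 4 = 1; sign now +1
(145/9) = (1/9)   [reduce mod 9]
(1/9) = 1; final value = sign = +1

1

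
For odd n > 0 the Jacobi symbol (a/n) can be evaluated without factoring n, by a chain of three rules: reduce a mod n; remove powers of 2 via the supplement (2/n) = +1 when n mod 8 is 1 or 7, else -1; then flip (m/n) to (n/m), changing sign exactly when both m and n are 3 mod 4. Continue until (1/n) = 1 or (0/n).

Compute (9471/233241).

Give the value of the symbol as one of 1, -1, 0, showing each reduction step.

0

reciprocity: (9471/233241) = +1·(233241/9471) since 9471 mod 4 = 3, 233241 mod 4 = 1; sign now +1
(233241/9471) = (5937/9471)   [reduce mod 9471]
reciprocity: (5937/9471) = +1·(9471/5937) since 5937 mod 4 = 1, 9471 mod 4 = 3; sign now +1
(9471/5937) = (3534/5937)   [reduce mod 5937]
3534 = 2^1·1767; (2/5937) = +1 since 5937 mod 8 = 1, so (3534/5937) = (+1)^1·(1767/5937); sign now +1
reciprocity: (1767/5937) = +1·(5937/1767) since 1767 mod 4 = 3, 5937 mod 4 = 1; sign now +1
(5937/1767) = (636/1767)   [reduce mod 1767]
636 = 2^2·159; (2/1767) = +1 since 1767 mod 8 = 7, so (636/1767) = (+1)^2·(159/1767); sign now +1
reciprocity: (159/1767) = -1·(1767/159) since 159 mod 4 = 3, 1767 mod 4 = 3; sign now -1
(1767/159) = (18/159)   [reduce mod 159]
18 = 2^1·9; (2/159) = +1 since 159 mod 8 = 7, so (18/159) = (+1)^1·(9/159); sign now -1
reciprocity: (9/159) = +1·(159/9) since 9 mod 4 = 1, 159 mod 4 = 3; sign now -1
(159/9) = (6/9)   [reduce mod 9]
6 = 2^1·3; (2/9) = +1 since 9 mod 8 = 1, so (6/9) = (+1)^1·(3/9); sign now -1
reciprocity: (3/9) = +1·(9/3) since 3 mod 4 = 3, 9 mod 4 = 1; sign now -1
(9/3) = (0/3)   [reduce mod 3]
(0/3) = 0   [gcd(a, n) > 1]; final value = 0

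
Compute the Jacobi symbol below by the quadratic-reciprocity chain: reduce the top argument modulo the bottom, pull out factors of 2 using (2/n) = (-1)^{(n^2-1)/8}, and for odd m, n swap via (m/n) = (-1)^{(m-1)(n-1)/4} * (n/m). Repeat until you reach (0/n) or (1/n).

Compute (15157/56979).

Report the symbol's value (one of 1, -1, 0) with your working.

1

flip (15157/56979) -> (56979/15157): both odd, 15157 mod 4 = 1, 56979 mod 4 = 3, so the flip contributes +1; sign now +1
(56979/15157): 56979 mod 15157 = 11508, so (56979/15157) = (11508/15157)
factor out 2^2: 11508 = 2^2·2877; with 15157 mod 8 = 5, (2/15157) = -1; sign now +1; continue with (2877/15157)
flip (2877/15157) -> (15157/2877): both odd, 2877 mod 4 = 1, 15157 mod 4 = 1, so the flip contributes +1; sign now +1
(15157/2877): 15157 mod 2877 = 772, so (15157/2877) = (772/2877)
factor out 2^2: 772 = 2^2·193; with 2877 mod 8 = 5, (2/2877) = -1; sign now +1; continue with (193/2877)
flip (193/2877) -> (2877/193): both odd, 193 mod 4 = 1, 2877 mod 4 = 1, so the flip contributes +1; sign now +1
(2877/193): 2877 mod 193 = 175, so (2877/193) = (175/193)
flip (175/193) -> (193/175): both odd, 175 mod 4 = 3, 193 mod 4 = 1, so the flip contributes +1; sign now +1
(193/175): 193 mod 175 = 18, so (193/175) = (18/175)
factor out 2^1: 18 = 2^1·9; with 175 mod 8 = 7, (2/175) = +1; sign now +1; continue with (9/175)
flip (9/175) -> (175/9): both odd, 9 mod 4 = 1, 175 mod 4 = 3, so the flip contributes +1; sign now +1
(175/9): 175 mod 9 = 4, so (175/9) = (4/9)
factor out 2^2: 4 = 2^2·1; with 9 mod 8 = 1, (2/9) = +1; sign now +1; continue with (1/9)
reached (1/9) = 1, so the symbol is +1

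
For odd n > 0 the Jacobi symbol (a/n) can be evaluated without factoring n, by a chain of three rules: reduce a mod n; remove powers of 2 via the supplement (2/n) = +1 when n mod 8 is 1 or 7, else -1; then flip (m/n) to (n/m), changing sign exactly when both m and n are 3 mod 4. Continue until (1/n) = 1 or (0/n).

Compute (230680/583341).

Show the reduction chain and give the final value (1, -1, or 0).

factor out 2^3: 230680 = 2^3·28835; with 583341 mod 8 = 5, (2/583341) = -1; sign now -1; continue with (28835/583341)
flip (28835/583341) -> (583341/28835): both odd, 28835 mod 4 = 3, 583341 mod 4 = 1, so the flip contributes +1; sign now -1
(583341/28835): 583341 mod 28835 = 6641, so (583341/28835) = (6641/28835)
flip (6641/28835) -> (28835/6641): both odd, 6641 mod 4 = 1, 28835 mod 4 = 3, so the flip contributes +1; sign now -1
(28835/6641): 28835 mod 6641 = 2271, so (28835/6641) = (2271/6641)
flip (2271/6641) -> (6641/2271): both odd, 2271 mod 4 = 3, 6641 mod 4 = 1, so the flip contributes +1; sign now -1
(6641/2271): 6641 mod 2271 = 2099, so (6641/2271) = (2099/2271)
flip (2099/2271) -> (2271/2099): both odd, 2099 mod 4 = 3, 2271 mod 4 = 3, so the flip contributes -1; sign now +1
(2271/2099): 2271 mod 2099 = 172, so (2271/2099) = (172/2099)
factor out 2^2: 172 = 2^2·43; with 2099 mod 8 = 3, (2/2099) = -1; sign now +1; continue with (43/2099)
flip (43/2099) -> (2099/43): both odd, 43 mod 4 = 3, 2099 mod 4 = 3, so the flip contributes -1; sign now -1
(2099/43): 2099 mod 43 = 35, so (2099/43) = (35/43)
flip (35/43) -> (43/35): both odd, 35 mod 4 = 3, 43 mod 4 = 3, so the flip contributes -1; sign now +1
(43/35): 43 mod 35 = 8, so (43/35) = (8/35)
factor out 2^3: 8 = 2^3·1; with 35 mod 8 = 3, (2/35) = -1; sign now -1; continue with (1/35)
reached (1/35) = 1, so the symbol is -1

-1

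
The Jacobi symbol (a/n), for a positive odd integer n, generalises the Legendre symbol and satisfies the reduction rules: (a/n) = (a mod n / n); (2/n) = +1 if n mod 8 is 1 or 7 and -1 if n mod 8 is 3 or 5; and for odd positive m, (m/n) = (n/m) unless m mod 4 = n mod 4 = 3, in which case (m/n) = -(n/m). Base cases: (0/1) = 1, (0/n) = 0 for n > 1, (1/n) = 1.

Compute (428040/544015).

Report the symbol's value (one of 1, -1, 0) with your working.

0

428040 = 2^3·53505; (2/544015) = +1 since 544015 mod 8 = 7, so (428040/544015) = (+1)^3·(53505/544015); sign now +1
reciprocity: (53505/544015) = +1·(544015/53505) since 53505 mod 4 = 1, 544015 mod 4 = 3; sign now +1
(544015/53505) = (8965/53505)   [reduce mod 53505]
reciprocity: (8965/53505) = +1·(53505/8965) since 8965 mod 4 = 1, 53505 mod 4 = 1; sign now +1
(53505/8965) = (8680/8965)   [reduce mod 8965]
8680 = 2^3·1085; (2/8965) = -1 since 8965 mod 8 = 5, so (8680/8965) = (-1)^3·(1085/8965); sign now -1
reciprocity: (1085/8965) = +1·(8965/1085) since 1085 mod 4 = 1, 8965 mod 4 = 1; sign now -1
(8965/1085) = (285/1085)   [reduce mod 1085]
reciprocity: (285/1085) = +1·(1085/285) since 285 mod 4 = 1, 1085 mod 4 = 1; sign now -1
(1085/285) = (230/285)   [reduce mod 285]
230 = 2^1·115; (2/285) = -1 since 285 mod 8 = 5, so (230/285) = (-1)^1·(115/285); sign now +1
reciprocity: (115/285) = +1·(285/115) since 115 mod 4 = 3, 285 mod 4 = 1; sign now +1
(285/115) = (55/115)   [reduce mod 115]
reciprocity: (55/115) = -1·(115/55) since 55 mod 4 = 3, 115 mod 4 = 3; sign now -1
(115/55) = (5/55)   [reduce mod 55]
reciprocity: (5/55) = +1·(55/5) since 5 mod 4 = 1, 55 mod 4 = 3; sign now -1
(55/5) = (0/5)   [reduce mod 5]
(0/5) = 0   [gcd(a, n) > 1]; final value = 0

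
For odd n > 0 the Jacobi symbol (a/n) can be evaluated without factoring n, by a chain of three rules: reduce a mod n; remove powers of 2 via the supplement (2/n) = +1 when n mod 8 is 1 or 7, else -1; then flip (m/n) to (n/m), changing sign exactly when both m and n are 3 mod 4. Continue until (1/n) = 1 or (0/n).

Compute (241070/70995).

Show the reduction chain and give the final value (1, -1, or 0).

(241070/70995) = (28085/70995)   [reduce mod 70995]
reciprocity: (28085/70995) = +1·(70995/28085) since 28085 mod 4 = 1, 70995 mod 4 = 3; sign now +1
(70995/28085) = (14825/28085)   [reduce mod 28085]
reciprocity: (14825/28085) = +1·(28085/14825) since 14825 mod 4 = 1, 28085 mod 4 = 1; sign now +1
(28085/14825) = (13260/14825)   [reduce mod 14825]
13260 = 2^2·3315; (2/14825) = +1 since 14825 mod 8 = 1, so (13260/14825) = (+1)^2·(3315/14825); sign now +1
reciprocity: (3315/14825) = +1·(14825/3315) since 3315 mod 4 = 3, 14825 mod 4 = 1; sign now +1
(14825/3315) = (1565/3315)   [reduce mod 3315]
reciprocity: (1565/3315) = +1·(3315/1565) since 1565 mod 4 = 1, 3315 mod 4 = 3; sign now +1
(3315/1565) = (185/1565)   [reduce mod 1565]
reciprocity: (185/1565) = +1·(1565/185) since 185 mod 4 = 1, 1565 mod 4 = 1; sign now +1
(1565/185) = (85/185)   [reduce mod 185]
reciprocity: (85/185) = +1·(185/85) since 85 mod 4 = 1, 185 mod 4 = 1; sign now +1
(185/85) = (15/85)   [reduce mod 85]
reciprocity: (15/85) = +1·(85/15) since 15 mod 4 = 3, 85 mod 4 = 1; sign now +1
(85/15) = (10/15)   [reduce mod 15]
10 = 2^1·5; (2/15) = +1 since 15 mod 8 = 7, so (10/15) = (+1)^1·(5/15); sign now +1
reciprocity: (5/15) = +1·(15/5) since 5 mod 4 = 1, 15 mod 4 = 3; sign now +1
(15/5) = (0/5)   [reduce mod 5]
(0/5) = 0   [gcd(a, n) > 1]; final value = 0

0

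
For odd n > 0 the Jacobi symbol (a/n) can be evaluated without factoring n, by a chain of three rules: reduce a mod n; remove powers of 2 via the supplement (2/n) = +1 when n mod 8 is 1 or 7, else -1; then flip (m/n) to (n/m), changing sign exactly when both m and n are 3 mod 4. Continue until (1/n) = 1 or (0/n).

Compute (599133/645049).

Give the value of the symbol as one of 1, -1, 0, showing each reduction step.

reciprocity: (599133/645049) = +1·(645049/599133) since 599133 mod 4 = 1, 645049 mod 4 = 1; sign now +1
(645049/599133) = (45916/599133)   [reduce mod 599133]
45916 = 2^2·11479; (2/599133) = -1 since 599133 mod 8 = 5, so (45916/599133) = (-1)^2·(11479/599133); sign now +1
reciprocity: (11479/599133) = +1·(599133/11479) since 11479 mod 4 = 3, 599133 mod 4 = 1; sign now +1
(599133/11479) = (2225/11479)   [reduce mod 11479]
reciprocity: (2225/11479) = +1·(11479/2225) since 2225 mod 4 = 1, 11479 mod 4 = 3; sign now +1
(11479/2225) = (354/2225)   [reduce mod 2225]
354 = 2^1·177; (2/2225) = +1 since 2225 mod 8 = 1, so (354/2225) = (+1)^1·(177/2225); sign now +1
reciprocity: (177/2225) = +1·(2225/177) since 177 mod 4 = 1, 2225 mod 4 = 1; sign now +1
(2225/177) = (101/177)   [reduce mod 177]
reciprocity: (101/177) = +1·(177/101) since 101 mod 4 = 1, 177 mod 4 = 1; sign now +1
(177/101) = (76/101)   [reduce mod 101]
76 = 2^2·19; (2/101) = -1 since 101 mod 8 = 5, so (76/101) = (-1)^2·(19/101); sign now +1
reciprocity: (19/101) = +1·(101/19) since 19 mod 4 = 3, 101 mod 4 = 1; sign now +1
(101/19) = (6/19)   [reduce mod 19]
6 = 2^1·3; (2/19) = -1 since 19 mod 8 = 3, so (6/19) = (-1)^1·(3/19); sign now -1
reciprocity: (3/19) = -1·(19/3) since 3 mod 4 = 3, 19 mod 4 = 3; sign now +1
(19/3) = (1/3)   [reduce mod 3]
(1/3) = 1; final value = sign = +1

1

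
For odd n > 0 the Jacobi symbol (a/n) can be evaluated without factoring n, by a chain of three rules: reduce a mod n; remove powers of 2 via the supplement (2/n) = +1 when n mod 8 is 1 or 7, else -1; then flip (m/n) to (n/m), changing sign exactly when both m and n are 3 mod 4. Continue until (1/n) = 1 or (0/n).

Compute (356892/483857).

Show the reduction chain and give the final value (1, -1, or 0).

factor out 2^2: 356892 = 2^2·89223; with 483857 mod 8 = 1, (2/483857) = +1; sign now +1; continue with (89223/483857)
flip (89223/483857) -> (483857/89223): both odd, 89223 mod 4 = 3, 483857 mod 4 = 1, so the flip contributes +1; sign now +1
(483857/89223): 483857 mod 89223 = 37742, so (483857/89223) = (37742/89223)
factor out 2^1: 37742 = 2^1·18871; with 89223 mod 8 = 7, (2/89223) = +1; sign now +1; continue with (18871/89223)
flip (18871/89223) -> (89223/18871): both odd, 18871 mod 4 = 3, 89223 mod 4 = 3, so the flip contributes -1; sign now -1
(89223/18871): 89223 mod 18871 = 13739, so (89223/18871) = (13739/18871)
flip (13739/18871) -> (18871/13739): both odd, 13739 mod 4 = 3, 18871 mod 4 = 3, so the flip contributes -1; sign now +1
(18871/13739): 18871 mod 13739 = 5132, so (18871/13739) = (5132/13739)
factor out 2^2: 5132 = 2^2·1283; with 13739 mod 8 = 3, (2/13739) = -1; sign now +1; continue with (1283/13739)
flip (1283/13739) -> (13739/1283): both odd, 1283 mod 4 = 3, 13739 mod 4 = 3, so the flip contributes -1; sign now -1
(13739/1283): 13739 mod 1283 = 909, so (13739/1283) = (909/1283)
flip (909/1283) -> (1283/909): both odd, 909 mod 4 = 1, 1283 mod 4 = 3, so the flip contributes +1; sign now -1
(1283/909): 1283 mod 909 = 374, so (1283/909) = (374/909)
factor out 2^1: 374 = 2^1·187; with 909 mod 8 = 5, (2/909) = -1; sign now +1; continue with (187/909)
flip (187/909) -> (909/187): both odd, 187 mod 4 = 3, 909 mod 4 = 1, so the flip contributes +1; sign now +1
(909/187): 909 mod 187 = 161, so (909/187) = (161/187)
flip (161/187) -> (187/161): both odd, 161 mod 4 = 1, 187 mod 4 = 3, so the flip contributes +1; sign now +1
(187/161): 187 mod 161 = 26, so (187/161) = (26/161)
factor out 2^1: 26 = 2^1·13; with 161 mod 8 = 1, (2/161) = +1; sign now +1; continue with (13/161)
flip (13/161) -> (161/13): both odd, 13 mod 4 = 1, 161 mod 4 = 1, so the flip contributes +1; sign now +1
(161/13): 161 mod 13 = 5, so (161/13) = (5/13)
flip (5/13) -> (13/5): both odd, 5 mod 4 = 1, 13 mod 4 = 1, so the flip contributes +1; sign now +1
(13/5): 13 mod 5 = 3, so (13/5) = (3/5)
flip (3/5) -> (5/3): both odd, 3 mod 4 = 3, 5 mod 4 = 1, so the flip contributes +1; sign now +1
(5/3): 5 mod 3 = 2, so (5/3) = (2/3)
factor out 2^1: 2 = 2^1·1; with 3 mod 8 = 3, (2/3) = -1; sign now -1; continue with (1/3)
reached (1/3) = 1, so the symbol is -1

-1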